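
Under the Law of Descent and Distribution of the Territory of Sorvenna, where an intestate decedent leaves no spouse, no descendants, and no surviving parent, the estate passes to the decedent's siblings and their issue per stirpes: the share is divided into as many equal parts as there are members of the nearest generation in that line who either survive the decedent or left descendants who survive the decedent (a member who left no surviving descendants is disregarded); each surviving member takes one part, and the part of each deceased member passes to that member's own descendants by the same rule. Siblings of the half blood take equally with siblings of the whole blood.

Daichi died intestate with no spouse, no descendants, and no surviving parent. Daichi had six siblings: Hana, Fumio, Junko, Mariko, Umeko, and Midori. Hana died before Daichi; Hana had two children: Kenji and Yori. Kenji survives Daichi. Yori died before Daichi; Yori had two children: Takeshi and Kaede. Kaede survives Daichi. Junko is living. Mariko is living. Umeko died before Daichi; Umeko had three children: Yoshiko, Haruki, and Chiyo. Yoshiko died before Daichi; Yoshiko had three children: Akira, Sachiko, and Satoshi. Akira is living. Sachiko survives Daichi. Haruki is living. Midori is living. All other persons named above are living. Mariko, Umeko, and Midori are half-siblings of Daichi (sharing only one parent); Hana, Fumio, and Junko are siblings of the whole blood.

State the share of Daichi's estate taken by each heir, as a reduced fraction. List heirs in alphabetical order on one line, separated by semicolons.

No spouse, descendants, or parent survives, so the estate passes to Daichi's siblings per stirpes.
Half-blood and whole-blood siblings take equally under the stated rule.
The estate is divided into 6 equal shares of 1/6 among Hana, Fumio, Junko, Mariko, Umeko, Midori.
Hana predeceased; the 1/6 allotted to Hana's branch passes to Hana's issue by representation.
The 1/6 is divided into 2 equal shares of 1/12 among Kenji, Yori.
Kenji is living and takes 1/12.
Yori predeceased; the 1/12 allotted to Yori's branch passes to Yori's issue by representation.
The 1/12 is divided into 2 equal shares of 1/24 among Takeshi, Kaede.
Takeshi is living and takes 1/24.
Kaede is living and takes 1/24.
Fumio is living and takes 1/6.
Junko is living and takes 1/6.
Mariko is living and takes 1/6.
Umeko predeceased; the 1/6 allotted to Umeko's branch passes to Umeko's issue by representation.
The 1/6 is divided into 3 equal shares of 1/18 among Yoshiko, Haruki, Chiyo.
Yoshiko predeceased; the 1/18 allotted to Yoshiko's branch passes to Yoshiko's issue by representation.
The 1/18 is divided into 3 equal shares of 1/54 among Akira, Sachiko, Satoshi.
Akira is living and takes 1/54.
Sachiko is living and takes 1/54.
Satoshi is living and takes 1/54.
Haruki is living and takes 1/18.
Chiyo is living and takes 1/18.
Midori is living and takes 1/6.

Akira 1/54; Chiyo 1/18; Fumio 1/6; Haruki 1/18; Junko 1/6; Kaede 1/24; Kenji 1/12; Mariko 1/6; Midori 1/6; Sachiko 1/54; Satoshi 1/54; Takeshi 1/24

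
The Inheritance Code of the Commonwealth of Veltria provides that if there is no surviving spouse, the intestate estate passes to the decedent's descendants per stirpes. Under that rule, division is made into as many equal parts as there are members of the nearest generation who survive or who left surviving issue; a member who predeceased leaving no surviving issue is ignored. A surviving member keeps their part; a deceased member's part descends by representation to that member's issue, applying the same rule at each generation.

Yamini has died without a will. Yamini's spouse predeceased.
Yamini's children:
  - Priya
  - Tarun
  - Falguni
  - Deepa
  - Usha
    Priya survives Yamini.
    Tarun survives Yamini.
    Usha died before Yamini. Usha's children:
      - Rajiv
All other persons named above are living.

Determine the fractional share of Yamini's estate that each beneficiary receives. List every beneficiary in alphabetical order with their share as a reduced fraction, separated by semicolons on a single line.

There is no surviving spouse, so the entire estate passes to Yamini's descendants per stirpes.
The estate is divided into 5 equal shares of 1/5 among Priya, Tarun, Falguni, Deepa, Usha.
Priya is living and takes 1/5.
Tarun is living and takes 1/5.
Falguni is living and takes 1/5.
Deepa is living and takes 1/5.
Usha predeceased; the 1/5 allotted to Usha's branch passes to Usha's issue by representation.
Rajiv is the sole taker at this level and receives the full 1/5.

Deepa 1/5; Falguni 1/5; Priya 1/5; Rajiv 1/5; Tarun 1/5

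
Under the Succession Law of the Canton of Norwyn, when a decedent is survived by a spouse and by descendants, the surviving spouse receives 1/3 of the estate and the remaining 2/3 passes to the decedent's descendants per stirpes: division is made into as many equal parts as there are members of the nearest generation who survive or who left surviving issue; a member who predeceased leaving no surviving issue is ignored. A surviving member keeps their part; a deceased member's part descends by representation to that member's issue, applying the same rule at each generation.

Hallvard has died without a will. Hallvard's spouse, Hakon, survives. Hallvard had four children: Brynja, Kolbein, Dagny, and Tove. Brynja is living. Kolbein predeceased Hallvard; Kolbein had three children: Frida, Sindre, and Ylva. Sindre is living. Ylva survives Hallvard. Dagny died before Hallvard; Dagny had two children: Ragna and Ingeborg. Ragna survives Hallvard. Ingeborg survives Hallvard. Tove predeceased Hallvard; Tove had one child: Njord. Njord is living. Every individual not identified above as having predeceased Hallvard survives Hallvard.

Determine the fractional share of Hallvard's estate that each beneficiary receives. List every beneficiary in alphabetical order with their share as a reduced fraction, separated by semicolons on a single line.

Brynja 1/6; Frida 1/18; Hakon 1/3; Ingeborg 1/12; Njord 1/6; Ragna 1/12; Sindre 1/18; Ylva 1/18

Hakon, as surviving spouse, takes 1/3.
The remaining 2/3 passes to Hallvard's descendants per stirpes.
The 2/3 is divided into 4 equal shares of 1/6 among Brynja, Kolbein, Dagny, Tove.
Brynja is living and takes 1/6.
Kolbein predeceased; the 1/6 allotted to Kolbein's branch passes to Kolbein's issue by representation.
The 1/6 is divided into 3 equal shares of 1/18 among Frida, Sindre, Ylva.
Frida is living and takes 1/18.
Sindre is living and takes 1/18.
Ylva is living and takes 1/18.
Dagny predeceased; the 1/6 allotted to Dagny's branch passes to Dagny's issue by representation.
The 1/6 is divided into 2 equal shares of 1/12 among Ragna, Ingeborg.
Ragna is living and takes 1/12.
Ingeborg is living and takes 1/12.
Tove predeceased; the 1/6 allotted to Tove's branch passes to Tove's issue by representation.
Njord is the sole taker at this level and receives the full 1/6.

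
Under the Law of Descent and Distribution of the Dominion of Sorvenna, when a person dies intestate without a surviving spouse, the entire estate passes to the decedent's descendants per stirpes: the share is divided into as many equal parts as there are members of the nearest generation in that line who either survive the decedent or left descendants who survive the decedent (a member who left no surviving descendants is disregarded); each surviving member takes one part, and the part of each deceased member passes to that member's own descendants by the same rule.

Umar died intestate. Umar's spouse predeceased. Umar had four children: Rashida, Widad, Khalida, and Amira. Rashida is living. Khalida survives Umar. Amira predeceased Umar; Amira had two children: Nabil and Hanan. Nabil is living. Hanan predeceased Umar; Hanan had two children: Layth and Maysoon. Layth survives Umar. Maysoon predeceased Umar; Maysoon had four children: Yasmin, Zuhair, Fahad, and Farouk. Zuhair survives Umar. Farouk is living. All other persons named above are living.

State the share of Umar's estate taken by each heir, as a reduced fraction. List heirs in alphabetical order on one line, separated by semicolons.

There is no surviving spouse, so the entire estate passes to Umar's descendants per stirpes.
The estate is divided into 4 equal shares of 1/4 among Rashida, Widad, Khalida, Amira.
Rashida is living and takes 1/4.
Widad is living and takes 1/4.
Khalida is living and takes 1/4.
Amira predeceased; the 1/4 allotted to Amira's branch passes to Amira's issue by representation.
The 1/4 is divided into 2 equal shares of 1/8 among Nabil, Hanan.
Nabil is living and takes 1/8.
Hanan predeceased; the 1/8 allotted to Hanan's branch passes to Hanan's issue by representation.
The 1/8 is divided into 2 equal shares of 1/16 among Layth, Maysoon.
Layth is living and takes 1/16.
Maysoon predeceased; the 1/16 allotted to Maysoon's branch passes to Maysoon's issue by representation.
The 1/16 is divided into 4 equal shares of 1/64 among Yasmin, Zuhair, Fahad, Farouk.
Yasmin is living and takes 1/64.
Zuhair is living and takes 1/64.
Fahad is living and takes 1/64.
Farouk is living and takes 1/64.

Fahad 1/64; Farouk 1/64; Khalida 1/4; Layth 1/16; Nabil 1/8; Rashida 1/4; Widad 1/4; Yasmin 1/64; Zuhair 1/64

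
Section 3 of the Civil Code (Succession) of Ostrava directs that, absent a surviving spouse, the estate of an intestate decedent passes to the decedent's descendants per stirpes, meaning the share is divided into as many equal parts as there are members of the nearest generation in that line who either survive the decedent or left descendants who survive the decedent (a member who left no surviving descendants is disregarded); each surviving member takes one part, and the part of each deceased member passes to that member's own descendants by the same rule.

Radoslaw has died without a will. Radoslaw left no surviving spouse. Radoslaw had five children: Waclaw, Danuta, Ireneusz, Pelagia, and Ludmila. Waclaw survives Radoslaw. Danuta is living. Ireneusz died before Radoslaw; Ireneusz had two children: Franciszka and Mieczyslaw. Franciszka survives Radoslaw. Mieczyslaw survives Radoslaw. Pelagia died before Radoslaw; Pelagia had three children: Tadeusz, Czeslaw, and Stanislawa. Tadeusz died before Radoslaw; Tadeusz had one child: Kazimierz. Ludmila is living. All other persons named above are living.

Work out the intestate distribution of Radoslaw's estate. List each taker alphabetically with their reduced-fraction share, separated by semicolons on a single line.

There is no surviving spouse, so the entire estate passes to Radoslaw's descendants per stirpes.
The estate is divided into 5 equal shares of 1/5 among Waclaw, Danuta, Ireneusz, Pelagia, Ludmila.
Waclaw is living and takes 1/5.
Danuta is living and takes 1/5.
Ireneusz predeceased; the 1/5 allotted to Ireneusz's branch passes to Ireneusz's issue by representation.
The 1/5 is divided into 2 equal shares of 1/10 among Franciszka, Mieczyslaw.
Franciszka is living and takes 1/10.
Mieczyslaw is living and takes 1/10.
Pelagia predeceased; the 1/5 allotted to Pelagia's branch passes to Pelagia's issue by representation.
The 1/5 is divided into 3 equal shares of 1/15 among Tadeusz, Czeslaw, Stanislawa.
Tadeusz predeceased; the 1/15 allotted to Tadeusz's branch passes to Tadeusz's issue by representation.
Kazimierz is the sole taker at this level and receives the full 1/15.
Czeslaw is living and takes 1/15.
Stanislawa is living and takes 1/15.
Ludmila is living and takes 1/5.

Czeslaw 1/15; Danuta 1/5; Franciszka 1/10; Kazimierz 1/15; Ludmila 1/5; Mieczyslaw 1/10; Stanislawa 1/15; Waclaw 1/5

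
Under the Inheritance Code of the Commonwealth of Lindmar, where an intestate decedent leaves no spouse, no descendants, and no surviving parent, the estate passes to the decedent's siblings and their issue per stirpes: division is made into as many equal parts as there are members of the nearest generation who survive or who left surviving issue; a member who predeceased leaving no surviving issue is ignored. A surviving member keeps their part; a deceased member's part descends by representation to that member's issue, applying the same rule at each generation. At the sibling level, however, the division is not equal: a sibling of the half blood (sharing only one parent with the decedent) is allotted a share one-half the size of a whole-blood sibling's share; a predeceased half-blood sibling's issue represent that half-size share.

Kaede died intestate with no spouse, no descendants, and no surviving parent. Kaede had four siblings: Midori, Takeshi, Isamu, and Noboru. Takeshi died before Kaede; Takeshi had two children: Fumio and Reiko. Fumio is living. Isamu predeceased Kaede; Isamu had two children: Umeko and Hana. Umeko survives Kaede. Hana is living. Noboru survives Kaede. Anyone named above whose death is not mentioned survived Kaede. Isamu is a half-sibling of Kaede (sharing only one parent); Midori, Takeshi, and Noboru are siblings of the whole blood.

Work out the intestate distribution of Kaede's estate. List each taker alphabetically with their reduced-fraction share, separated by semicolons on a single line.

Fumio 1/7; Hana 1/14; Midori 2/7; Noboru 2/7; Reiko 1/7; Umeko 1/14

No spouse, descendants, or parent survives, so the estate passes to Kaede's siblings per stirpes.
Half-blood siblings count for one-half the weight of whole-blood siblings at the initial division.
Dividing 1 in proportion to weights (total weight 7/2): Midori (weight 1) → 2/7; Takeshi (weight 1) → 2/7; Isamu (weight 1/2) → 1/7; Noboru (weight 1) → 2/7.
Midori is living and takes 2/7.
Takeshi predeceased; the 2/7 allotted to Takeshi's branch passes to Takeshi's issue by representation.
The 2/7 is divided into 2 equal shares of 1/7 among Fumio, Reiko.
Fumio is living and takes 1/7.
Reiko is living and takes 1/7.
Isamu predeceased; the 1/7 allotted to Isamu's branch passes to Isamu's issue by representation.
The 1/7 is divided into 2 equal shares of 1/14 among Umeko, Hana.
Umeko is living and takes 1/14.
Hana is living and takes 1/14.
Noboru is living and takes 2/7.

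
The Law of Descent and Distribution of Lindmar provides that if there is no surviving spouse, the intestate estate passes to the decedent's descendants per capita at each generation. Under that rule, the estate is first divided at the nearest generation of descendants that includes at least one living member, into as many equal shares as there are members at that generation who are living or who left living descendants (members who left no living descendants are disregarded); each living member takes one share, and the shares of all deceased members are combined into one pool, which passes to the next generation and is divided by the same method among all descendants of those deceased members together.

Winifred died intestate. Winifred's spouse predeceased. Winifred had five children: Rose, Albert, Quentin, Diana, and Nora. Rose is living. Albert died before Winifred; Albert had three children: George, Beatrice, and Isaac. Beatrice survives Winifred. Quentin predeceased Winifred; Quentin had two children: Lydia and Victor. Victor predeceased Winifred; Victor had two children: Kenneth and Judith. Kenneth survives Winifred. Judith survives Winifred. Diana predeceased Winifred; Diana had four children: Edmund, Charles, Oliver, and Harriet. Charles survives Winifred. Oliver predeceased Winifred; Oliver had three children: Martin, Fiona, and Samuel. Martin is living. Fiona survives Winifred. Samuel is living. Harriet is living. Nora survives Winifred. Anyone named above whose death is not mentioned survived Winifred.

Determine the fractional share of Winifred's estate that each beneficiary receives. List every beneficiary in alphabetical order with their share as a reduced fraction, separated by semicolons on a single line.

There is no surviving spouse, so the entire estate passes to Winifred's descendants per capita at each generation.
At generation 1 (Rose, Albert, Quentin, Diana, Nora) there are 5 shares of (1)/5 = 1/5 each.
Living: Rose and Nora — each takes 1/5.
Deceased: Albert, Quentin, and Diana. Their combined 3/5 is pooled and carried to generation 2.
At generation 2 (George, Beatrice, Isaac, Lydia, Victor, Edmund, Charles, Oliver, Harriet) there are 9 shares of (3/5)/9 = 1/15 each.
Living: George, Beatrice, Isaac, Lydia, Edmund, Charles, and Harriet — each takes 1/15.
Deceased: Victor and Oliver. Their combined 2/15 is pooled and carried to generation 3.
At generation 3 (Kenneth, Judith, Martin, Fiona, Samuel) there are 5 shares of (2/15)/5 = 2/75 each.
Living: Kenneth, Judith, Martin, Fiona, and Samuel — each takes 2/75.

Beatrice 1/15; Charles 1/15; Edmund 1/15; Fiona 2/75; George 1/15; Harriet 1/15; Isaac 1/15; Judith 2/75; Kenneth 2/75; Lydia 1/15; Martin 2/75; Nora 1/5; Rose 1/5; Samuel 2/75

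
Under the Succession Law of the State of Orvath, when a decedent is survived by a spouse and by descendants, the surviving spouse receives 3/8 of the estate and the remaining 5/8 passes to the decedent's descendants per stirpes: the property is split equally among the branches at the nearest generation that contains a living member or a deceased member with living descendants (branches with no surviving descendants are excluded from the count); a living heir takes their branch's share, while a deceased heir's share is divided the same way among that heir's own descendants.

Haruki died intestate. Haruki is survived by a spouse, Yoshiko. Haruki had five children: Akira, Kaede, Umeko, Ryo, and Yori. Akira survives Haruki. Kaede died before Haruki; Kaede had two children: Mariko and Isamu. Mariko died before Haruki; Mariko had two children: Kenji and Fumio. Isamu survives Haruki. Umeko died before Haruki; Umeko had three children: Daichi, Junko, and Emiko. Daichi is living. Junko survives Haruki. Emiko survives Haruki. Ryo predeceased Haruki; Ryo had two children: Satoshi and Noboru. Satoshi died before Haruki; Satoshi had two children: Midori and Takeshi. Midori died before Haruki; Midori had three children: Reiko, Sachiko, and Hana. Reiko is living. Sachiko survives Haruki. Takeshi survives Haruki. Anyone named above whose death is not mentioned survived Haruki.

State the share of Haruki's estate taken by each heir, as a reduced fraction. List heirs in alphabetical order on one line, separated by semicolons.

Yoshiko, as surviving spouse, takes 3/8.
The remaining 5/8 passes to Haruki's descendants per stirpes.
The 5/8 is divided into 5 equal shares of 1/8 among Akira, Kaede, Umeko, Ryo, Yori.
Akira is living and takes 1/8.
Kaede predeceased; the 1/8 allotted to Kaede's branch passes to Kaede's issue by representation.
The 1/8 is divided into 2 equal shares of 1/16 among Mariko, Isamu.
Mariko predeceased; the 1/16 allotted to Mariko's branch passes to Mariko's issue by representation.
The 1/16 is divided into 2 equal shares of 1/32 among Kenji, Fumio.
Kenji is living and takes 1/32.
Fumio is living and takes 1/32.
Isamu is living and takes 1/16.
Umeko predeceased; the 1/8 allotted to Umeko's branch passes to Umeko's issue by representation.
The 1/8 is divided into 3 equal shares of 1/24 among Daichi, Junko, Emiko.
Daichi is living and takes 1/24.
Junko is living and takes 1/24.
Emiko is living and takes 1/24.
Ryo predeceased; the 1/8 allotted to Ryo's branch passes to Ryo's issue by representation.
The 1/8 is divided into 2 equal shares of 1/16 among Satoshi, Noboru.
Satoshi predeceased; the 1/16 allotted to Satoshi's branch passes to Satoshi's issue by representation.
The 1/16 is divided into 2 equal shares of 1/32 among Midori, Takeshi.
Midori predeceased; the 1/32 allotted to Midori's branch passes to Midori's issue by representation.
The 1/32 is divided into 3 equal shares of 1/96 among Reiko, Sachiko, Hana.
Reiko is living and takes 1/96.
Sachiko is living and takes 1/96.
Hana is living and takes 1/96.
Takeshi is living and takes 1/32.
Noboru is living and takes 1/16.
Yori is living and takes 1/8.

Akira 1/8; Daichi 1/24; Emiko 1/24; Fumio 1/32; Hana 1/96; Isamu 1/16; Junko 1/24; Kenji 1/32; Noboru 1/16; Reiko 1/96; Sachiko 1/96; Takeshi 1/32; Yori 1/8; Yoshiko 3/8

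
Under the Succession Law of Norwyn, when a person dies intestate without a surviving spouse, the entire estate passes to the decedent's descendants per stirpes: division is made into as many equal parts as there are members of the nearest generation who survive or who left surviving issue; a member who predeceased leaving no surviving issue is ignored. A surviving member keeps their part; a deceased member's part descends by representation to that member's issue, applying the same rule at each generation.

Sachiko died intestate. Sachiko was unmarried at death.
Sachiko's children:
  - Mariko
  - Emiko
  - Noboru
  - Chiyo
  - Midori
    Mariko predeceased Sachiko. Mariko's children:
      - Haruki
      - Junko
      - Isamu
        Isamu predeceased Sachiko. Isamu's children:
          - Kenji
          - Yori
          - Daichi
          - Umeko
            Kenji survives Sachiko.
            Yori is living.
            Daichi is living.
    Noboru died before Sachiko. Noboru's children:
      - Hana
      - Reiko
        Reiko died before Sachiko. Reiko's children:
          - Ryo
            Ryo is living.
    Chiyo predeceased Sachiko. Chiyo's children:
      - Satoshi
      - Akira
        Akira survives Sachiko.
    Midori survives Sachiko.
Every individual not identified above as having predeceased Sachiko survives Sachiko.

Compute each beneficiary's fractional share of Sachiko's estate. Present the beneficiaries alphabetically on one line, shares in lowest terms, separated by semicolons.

Akira 1/10; Daichi 1/60; Emiko 1/5; Hana 1/10; Haruki 1/15; Junko 1/15; Kenji 1/60; Midori 1/5; Ryo 1/10; Satoshi 1/10; Umeko 1/60; Yori 1/60

There is no surviving spouse, so the entire estate passes to Sachiko's descendants per stirpes.
The estate is divided into 5 equal shares of 1/5 among Mariko, Emiko, Noboru, Chiyo, Midori.
Mariko predeceased; the 1/5 allotted to Mariko's branch passes to Mariko's issue by representation.
The 1/5 is divided into 3 equal shares of 1/15 among Haruki, Junko, Isamu.
Haruki is living and takes 1/15.
Junko is living and takes 1/15.
Isamu predeceased; the 1/15 allotted to Isamu's branch passes to Isamu's issue by representation.
The 1/15 is divided into 4 equal shares of 1/60 among Kenji, Yori, Daichi, Umeko.
Kenji is living and takes 1/60.
Yori is living and takes 1/60.
Daichi is living and takes 1/60.
Umeko is living and takes 1/60.
Emiko is living and takes 1/5.
Noboru predeceased; the 1/5 allotted to Noboru's branch passes to Noboru's issue by representation.
The 1/5 is divided into 2 equal shares of 1/10 among Hana, Reiko.
Hana is living and takes 1/10.
Reiko predeceased; the 1/10 allotted to Reiko's branch passes to Reiko's issue by representation.
Ryo is the sole taker at this level and receives the full 1/10.
Chiyo predeceased; the 1/5 allotted to Chiyo's branch passes to Chiyo's issue by representation.
The 1/5 is divided into 2 equal shares of 1/10 among Satoshi, Akira.
Satoshi is living and takes 1/10.
Akira is living and takes 1/10.
Midori is living and takes 1/5.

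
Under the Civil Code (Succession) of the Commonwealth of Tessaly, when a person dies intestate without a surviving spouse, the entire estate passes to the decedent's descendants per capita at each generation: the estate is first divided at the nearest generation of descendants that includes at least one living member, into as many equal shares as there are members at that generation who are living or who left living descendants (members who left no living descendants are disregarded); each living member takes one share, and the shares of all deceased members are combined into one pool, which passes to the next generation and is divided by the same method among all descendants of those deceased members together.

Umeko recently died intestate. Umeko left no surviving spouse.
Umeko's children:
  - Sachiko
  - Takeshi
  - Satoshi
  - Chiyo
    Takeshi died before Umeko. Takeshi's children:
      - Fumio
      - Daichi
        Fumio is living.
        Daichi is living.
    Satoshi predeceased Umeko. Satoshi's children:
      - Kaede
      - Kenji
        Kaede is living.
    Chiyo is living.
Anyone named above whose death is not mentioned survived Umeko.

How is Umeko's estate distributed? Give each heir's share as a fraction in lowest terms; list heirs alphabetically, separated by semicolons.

There is no surviving spouse, so the entire estate passes to Umeko's descendants per capita at each generation.
At generation 1 (Sachiko, Takeshi, Satoshi, Chiyo) there are 4 shares of (1)/4 = 1/4 each.
Living: Sachiko and Chiyo — each takes 1/4.
Deceased: Takeshi and Satoshi. Their combined 1/2 is pooled and carried to generation 2.
At generation 2 (Fumio, Daichi, Kaede, Kenji) there are 4 shares of (1/2)/4 = 1/8 each.
Living: Fumio, Daichi, Kaede, and Kenji — each takes 1/8.

Chiyo 1/4; Daichi 1/8; Fumio 1/8; Kaede 1/8; Kenji 1/8; Sachiko 1/4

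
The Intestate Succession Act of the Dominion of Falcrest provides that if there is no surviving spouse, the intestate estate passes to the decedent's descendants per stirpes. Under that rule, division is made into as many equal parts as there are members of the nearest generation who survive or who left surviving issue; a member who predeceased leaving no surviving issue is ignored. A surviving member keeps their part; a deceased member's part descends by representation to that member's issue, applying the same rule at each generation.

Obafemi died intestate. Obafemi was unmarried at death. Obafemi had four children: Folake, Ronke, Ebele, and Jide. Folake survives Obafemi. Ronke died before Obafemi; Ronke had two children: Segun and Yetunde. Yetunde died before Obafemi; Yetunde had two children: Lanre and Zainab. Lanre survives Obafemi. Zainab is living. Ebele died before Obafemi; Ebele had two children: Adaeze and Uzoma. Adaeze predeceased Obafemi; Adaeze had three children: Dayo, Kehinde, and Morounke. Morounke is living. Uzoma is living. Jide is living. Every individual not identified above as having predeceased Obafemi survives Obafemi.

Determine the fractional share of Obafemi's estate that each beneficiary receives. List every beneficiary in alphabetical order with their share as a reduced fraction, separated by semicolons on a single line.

There is no surviving spouse, so the entire estate passes to Obafemi's descendants per stirpes.
The estate is divided into 4 equal shares of 1/4 among Folake, Ronke, Ebele, Jide.
Folake is living and takes 1/4.
Ronke predeceased; the 1/4 allotted to Ronke's branch passes to Ronke's issue by representation.
The 1/4 is divided into 2 equal shares of 1/8 among Segun, Yetunde.
Segun is living and takes 1/8.
Yetunde predeceased; the 1/8 allotted to Yetunde's branch passes to Yetunde's issue by representation.
The 1/8 is divided into 2 equal shares of 1/16 among Lanre, Zainab.
Lanre is living and takes 1/16.
Zainab is living and takes 1/16.
Ebele predeceased; the 1/4 allotted to Ebele's branch passes to Ebele's issue by representation.
The 1/4 is divided into 2 equal shares of 1/8 among Adaeze, Uzoma.
Adaeze predeceased; the 1/8 allotted to Adaeze's branch passes to Adaeze's issue by representation.
The 1/8 is divided into 3 equal shares of 1/24 among Dayo, Kehinde, Morounke.
Dayo is living and takes 1/24.
Kehinde is living and takes 1/24.
Morounke is living and takes 1/24.
Uzoma is living and takes 1/8.
Jide is living and takes 1/4.

Dayo 1/24; Folake 1/4; Jide 1/4; Kehinde 1/24; Lanre 1/16; Morounke 1/24; Segun 1/8; Uzoma 1/8; Zainab 1/16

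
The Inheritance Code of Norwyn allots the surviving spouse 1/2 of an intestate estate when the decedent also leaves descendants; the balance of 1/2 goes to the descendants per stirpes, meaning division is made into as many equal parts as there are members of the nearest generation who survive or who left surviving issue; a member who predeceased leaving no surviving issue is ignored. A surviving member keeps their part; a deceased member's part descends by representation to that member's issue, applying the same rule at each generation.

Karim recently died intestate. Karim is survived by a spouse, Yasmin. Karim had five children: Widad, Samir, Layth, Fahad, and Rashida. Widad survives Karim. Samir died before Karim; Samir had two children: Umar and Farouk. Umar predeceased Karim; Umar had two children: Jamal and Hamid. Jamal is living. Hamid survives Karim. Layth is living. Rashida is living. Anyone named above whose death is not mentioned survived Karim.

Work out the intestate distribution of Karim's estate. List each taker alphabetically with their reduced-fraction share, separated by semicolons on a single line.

Yasmin, as surviving spouse, takes 1/2.
The remaining 1/2 passes to Karim's descendants per stirpes.
The 1/2 is divided into 5 equal shares of 1/10 among Widad, Samir, Layth, Fahad, Rashida.
Widad is living and takes 1/10.
Samir predeceased; the 1/10 allotted to Samir's branch passes to Samir's issue by representation.
The 1/10 is divided into 2 equal shares of 1/20 among Umar, Farouk.
Umar predeceased; the 1/20 allotted to Umar's branch passes to Umar's issue by representation.
The 1/20 is divided into 2 equal shares of 1/40 among Jamal, Hamid.
Jamal is living and takes 1/40.
Hamid is living and takes 1/40.
Farouk is living and takes 1/20.
Layth is living and takes 1/10.
Fahad is living and takes 1/10.
Rashida is living and takes 1/10.

Fahad 1/10; Farouk 1/20; Hamid 1/40; Jamal 1/40; Layth 1/10; Rashida 1/10; Widad 1/10; Yasmin 1/2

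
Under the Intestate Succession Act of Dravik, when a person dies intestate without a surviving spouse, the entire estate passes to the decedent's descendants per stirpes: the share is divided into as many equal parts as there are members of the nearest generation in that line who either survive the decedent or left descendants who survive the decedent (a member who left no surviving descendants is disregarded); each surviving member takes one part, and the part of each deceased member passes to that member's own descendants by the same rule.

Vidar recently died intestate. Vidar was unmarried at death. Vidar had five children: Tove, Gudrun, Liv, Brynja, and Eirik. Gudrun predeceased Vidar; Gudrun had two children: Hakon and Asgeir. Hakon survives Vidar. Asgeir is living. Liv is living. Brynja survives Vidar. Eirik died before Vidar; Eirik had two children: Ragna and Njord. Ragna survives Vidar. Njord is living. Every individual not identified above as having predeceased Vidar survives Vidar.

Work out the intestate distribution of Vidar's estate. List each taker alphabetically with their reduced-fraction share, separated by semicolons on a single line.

There is no surviving spouse, so the entire estate passes to Vidar's descendants per stirpes.
The estate is divided into 5 equal shares of 1/5 among Tove, Gudrun, Liv, Brynja, Eirik.
Tove is living and takes 1/5.
Gudrun predeceased; the 1/5 allotted to Gudrun's branch passes to Gudrun's issue by representation.
The 1/5 is divided into 2 equal shares of 1/10 among Hakon, Asgeir.
Hakon is living and takes 1/10.
Asgeir is living and takes 1/10.
Liv is living and takes 1/5.
Brynja is living and takes 1/5.
Eirik predeceased; the 1/5 allotted to Eirik's branch passes to Eirik's issue by representation.
The 1/5 is divided into 2 equal shares of 1/10 among Ragna, Njord.
Ragna is living and takes 1/10.
Njord is living and takes 1/10.

Asgeir 1/10; Brynja 1/5; Hakon 1/10; Liv 1/5; Njord 1/10; Ragna 1/10; Tove 1/5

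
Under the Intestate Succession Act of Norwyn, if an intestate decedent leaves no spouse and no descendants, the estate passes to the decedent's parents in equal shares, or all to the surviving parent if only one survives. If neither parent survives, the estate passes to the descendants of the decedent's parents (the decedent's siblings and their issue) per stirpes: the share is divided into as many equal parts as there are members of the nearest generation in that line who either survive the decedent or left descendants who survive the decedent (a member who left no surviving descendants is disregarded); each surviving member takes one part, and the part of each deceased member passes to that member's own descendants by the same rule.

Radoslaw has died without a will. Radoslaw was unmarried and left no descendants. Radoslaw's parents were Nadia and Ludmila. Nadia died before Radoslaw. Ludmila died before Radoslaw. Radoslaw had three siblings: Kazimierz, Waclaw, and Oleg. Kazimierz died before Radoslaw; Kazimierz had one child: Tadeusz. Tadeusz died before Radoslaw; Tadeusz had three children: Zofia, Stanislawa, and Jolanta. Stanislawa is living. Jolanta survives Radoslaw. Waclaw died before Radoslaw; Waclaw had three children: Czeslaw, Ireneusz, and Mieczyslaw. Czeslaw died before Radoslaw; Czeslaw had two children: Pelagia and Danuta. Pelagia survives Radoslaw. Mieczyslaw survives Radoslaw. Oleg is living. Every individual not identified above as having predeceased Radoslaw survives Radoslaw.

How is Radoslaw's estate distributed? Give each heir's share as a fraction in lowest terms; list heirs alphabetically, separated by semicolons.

Neither parent survives and there are no descendants, so the estate passes to Radoslaw's siblings and their issue per stirpes.
The estate is divided into 3 equal shares of 1/3 among Kazimierz, Waclaw, Oleg.
Kazimierz predeceased; the 1/3 allotted to Kazimierz's branch passes to Kazimierz's issue by representation.
Tadeusz's line is the sole branch at this level, so the full 1/3 passes to Tadeusz's issue by representation.
The 1/3 is divided into 3 equal shares of 1/9 among Zofia, Stanislawa, Jolanta.
Zofia is living and takes 1/9.
Stanislawa is living and takes 1/9.
Jolanta is living and takes 1/9.
Waclaw predeceased; the 1/3 allotted to Waclaw's branch passes to Waclaw's issue by representation.
The 1/3 is divided into 3 equal shares of 1/9 among Czeslaw, Ireneusz, Mieczyslaw.
Czeslaw predeceased; the 1/9 allotted to Czeslaw's branch passes to Czeslaw's issue by representation.
The 1/9 is divided into 2 equal shares of 1/18 among Pelagia, Danuta.
Pelagia is living and takes 1/18.
Danuta is living and takes 1/18.
Ireneusz is living and takes 1/9.
Mieczyslaw is living and takes 1/9.
Oleg is living and takes 1/3.

Danuta 1/18; Ireneusz 1/9; Jolanta 1/9; Mieczyslaw 1/9; Oleg 1/3; Pelagia 1/18; Stanislawa 1/9; Zofia 1/9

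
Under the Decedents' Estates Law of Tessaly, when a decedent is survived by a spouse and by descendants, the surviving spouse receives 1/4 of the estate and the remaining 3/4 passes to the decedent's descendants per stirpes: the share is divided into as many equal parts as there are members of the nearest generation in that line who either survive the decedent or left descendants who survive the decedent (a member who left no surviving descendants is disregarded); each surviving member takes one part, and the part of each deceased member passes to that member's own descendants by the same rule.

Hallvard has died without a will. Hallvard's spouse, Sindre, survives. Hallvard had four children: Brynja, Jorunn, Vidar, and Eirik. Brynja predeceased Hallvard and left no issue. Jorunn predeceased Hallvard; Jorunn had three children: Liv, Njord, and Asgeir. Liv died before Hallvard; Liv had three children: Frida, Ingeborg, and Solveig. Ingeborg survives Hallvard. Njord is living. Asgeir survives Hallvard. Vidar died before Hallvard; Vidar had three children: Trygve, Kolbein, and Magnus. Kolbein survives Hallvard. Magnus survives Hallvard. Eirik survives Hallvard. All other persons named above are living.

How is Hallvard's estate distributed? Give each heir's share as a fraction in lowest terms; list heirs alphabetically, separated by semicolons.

Asgeir 1/12; Eirik 1/4; Frida 1/36; Ingeborg 1/36; Kolbein 1/12; Magnus 1/12; Njord 1/12; Sindre 1/4; Solveig 1/36; Trygve 1/12

Sindre, as surviving spouse, takes 1/4.
The remaining 3/4 passes to Hallvard's descendants per stirpes.
Brynja left no surviving issue, so that branch lapses and is disregarded.
The 3/4 is divided into 3 equal shares of 1/4 among Jorunn, Vidar, Eirik.
Jorunn predeceased; the 1/4 allotted to Jorunn's branch passes to Jorunn's issue by representation.
The 1/4 is divided into 3 equal shares of 1/12 among Liv, Njord, Asgeir.
Liv predeceased; the 1/12 allotted to Liv's branch passes to Liv's issue by representation.
The 1/12 is divided into 3 equal shares of 1/36 among Frida, Ingeborg, Solveig.
Frida is living and takes 1/36.
Ingeborg is living and takes 1/36.
Solveig is living and takes 1/36.
Njord is living and takes 1/12.
Asgeir is living and takes 1/12.
Vidar predeceased; the 1/4 allotted to Vidar's branch passes to Vidar's issue by representation.
The 1/4 is divided into 3 equal shares of 1/12 among Trygve, Kolbein, Magnus.
Trygve is living and takes 1/12.
Kolbein is living and takes 1/12.
Magnus is living and takes 1/12.
Eirik is living and takes 1/4.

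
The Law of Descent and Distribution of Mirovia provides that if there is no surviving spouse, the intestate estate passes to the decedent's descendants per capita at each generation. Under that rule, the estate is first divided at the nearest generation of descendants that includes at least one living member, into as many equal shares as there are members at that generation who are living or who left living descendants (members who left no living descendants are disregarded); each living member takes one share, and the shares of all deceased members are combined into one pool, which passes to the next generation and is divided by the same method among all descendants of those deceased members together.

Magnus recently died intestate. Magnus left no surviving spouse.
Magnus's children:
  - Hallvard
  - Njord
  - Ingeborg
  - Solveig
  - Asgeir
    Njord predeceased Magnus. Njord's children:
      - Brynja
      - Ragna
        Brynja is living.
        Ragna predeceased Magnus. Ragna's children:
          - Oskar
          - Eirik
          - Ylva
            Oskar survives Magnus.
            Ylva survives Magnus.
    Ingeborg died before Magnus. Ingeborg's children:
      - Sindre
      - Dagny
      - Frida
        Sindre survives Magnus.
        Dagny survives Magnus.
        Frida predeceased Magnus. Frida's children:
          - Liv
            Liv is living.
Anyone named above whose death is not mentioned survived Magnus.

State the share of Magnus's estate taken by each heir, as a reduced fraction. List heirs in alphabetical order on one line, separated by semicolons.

There is no surviving spouse, so the entire estate passes to Magnus's descendants per capita at each generation.
At generation 1 (Hallvard, Njord, Ingeborg, Solveig, Asgeir) there are 5 shares of (1)/5 = 1/5 each.
Living: Hallvard, Solveig, and Asgeir — each takes 1/5.
Deceased: Njord and Ingeborg. Their combined 2/5 is pooled and carried to generation 2.
At generation 2 (Brynja, Ragna, Sindre, Dagny, Frida) there are 5 shares of (2/5)/5 = 2/25 each.
Living: Brynja, Sindre, and Dagny — each takes 2/25.
Deceased: Ragna and Frida. Their combined 4/25 is pooled and carried to generation 3.
At generation 3 (Oskar, Eirik, Ylva, Liv) there are 4 shares of (4/25)/4 = 1/25 each.
Living: Oskar, Eirik, Ylva, and Liv — each takes 1/25.

Asgeir 1/5; Brynja 2/25; Dagny 2/25; Eirik 1/25; Hallvard 1/5; Liv 1/25; Oskar 1/25; Sindre 2/25; Solveig 1/5; Ylva 1/25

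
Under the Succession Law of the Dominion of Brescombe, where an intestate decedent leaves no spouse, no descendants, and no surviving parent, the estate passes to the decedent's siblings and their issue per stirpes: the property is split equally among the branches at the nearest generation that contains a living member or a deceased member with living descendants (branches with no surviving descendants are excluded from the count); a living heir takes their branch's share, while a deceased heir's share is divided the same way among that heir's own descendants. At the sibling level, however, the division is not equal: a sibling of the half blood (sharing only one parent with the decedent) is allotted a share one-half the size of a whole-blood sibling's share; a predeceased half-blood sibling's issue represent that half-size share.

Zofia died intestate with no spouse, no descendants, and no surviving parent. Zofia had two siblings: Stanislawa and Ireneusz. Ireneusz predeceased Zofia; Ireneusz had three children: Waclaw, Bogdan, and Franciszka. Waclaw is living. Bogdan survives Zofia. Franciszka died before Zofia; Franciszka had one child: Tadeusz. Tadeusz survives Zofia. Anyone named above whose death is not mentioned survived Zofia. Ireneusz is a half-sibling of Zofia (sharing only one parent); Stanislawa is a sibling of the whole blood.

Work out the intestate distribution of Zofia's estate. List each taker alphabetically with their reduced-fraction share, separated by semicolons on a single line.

Bogdan 1/9; Stanislawa 2/3; Tadeusz 1/9; Waclaw 1/9

No spouse, descendants, or parent survives, so the estate passes to Zofia's siblings per stirpes.
Half-blood siblings count for one-half the weight of whole-blood siblings at the initial division.
Dividing 1 in proportion to weights (total weight 3/2): Stanislawa (weight 1) → 2/3; Ireneusz (weight 1/2) → 1/3.
Stanislawa is living and takes 2/3.
Ireneusz predeceased; the 1/3 allotted to Ireneusz's branch passes to Ireneusz's issue by representation.
The 1/3 is divided into 3 equal shares of 1/9 among Waclaw, Bogdan, Franciszka.
Waclaw is living and takes 1/9.
Bogdan is living and takes 1/9.
Franciszka predeceased; the 1/9 allotted to Franciszka's branch passes to Franciszka's issue by representation.
Tadeusz is the sole taker at this level and receives the full 1/9.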